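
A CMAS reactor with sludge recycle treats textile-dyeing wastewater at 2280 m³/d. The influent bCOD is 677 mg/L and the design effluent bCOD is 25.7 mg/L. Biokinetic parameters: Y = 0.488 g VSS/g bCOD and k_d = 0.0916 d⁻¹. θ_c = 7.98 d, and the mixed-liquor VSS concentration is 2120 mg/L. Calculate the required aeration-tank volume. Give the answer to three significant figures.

From the SRT design equation V = Y Q (S₀−S) θ_c / [X (1 + k_d θ_c)] = 0.488 × 2280 × (677 − 25.7) × 7.98 / [2120 × (1 + 0.0916 × 7.98)] = 5.78×10^6 / 3670 = 1576 m³.

V ≈ 1580 m³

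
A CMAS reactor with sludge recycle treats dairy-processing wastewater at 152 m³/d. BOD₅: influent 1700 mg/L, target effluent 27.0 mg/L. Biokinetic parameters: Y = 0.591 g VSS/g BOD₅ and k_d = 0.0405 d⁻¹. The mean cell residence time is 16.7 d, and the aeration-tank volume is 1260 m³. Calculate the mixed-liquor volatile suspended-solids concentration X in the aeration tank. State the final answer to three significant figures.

X ≈ 1190 mg/L

Solving the biomass balance for X: X = Y Q (S₀−S) θ_c / [V (1+k_d θ_c)] = 0.591 × 152 × (1700 − 27.0) × 16.7 / [1260 × (1 + 0.0405 × 16.7)] = 1188 mg/L.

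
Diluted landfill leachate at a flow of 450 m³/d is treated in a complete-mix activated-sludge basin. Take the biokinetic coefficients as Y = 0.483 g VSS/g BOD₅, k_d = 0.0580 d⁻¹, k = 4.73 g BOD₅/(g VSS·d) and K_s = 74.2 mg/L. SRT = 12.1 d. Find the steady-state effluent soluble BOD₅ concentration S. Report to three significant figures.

S ≈ 4.87 mg/L

From the Monod/SRT balance for a CMAS, S = K_s·(1+k_d θ_c)/[θ_c·(Y k − k_d) − 1] = 74.2 × (1 + 0.0580 × 12.1) / [12.1 × (0.483 × 4.73 − 0.0580) − 1] = 126.3 / 25.94 = 4.868 mg/L.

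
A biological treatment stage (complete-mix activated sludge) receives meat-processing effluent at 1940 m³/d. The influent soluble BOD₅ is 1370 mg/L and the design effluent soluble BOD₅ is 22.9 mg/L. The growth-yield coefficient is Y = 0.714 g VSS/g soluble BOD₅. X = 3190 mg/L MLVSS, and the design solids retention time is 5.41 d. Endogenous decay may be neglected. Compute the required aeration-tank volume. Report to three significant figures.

V ≈ 3160 m³

Biomass mass balance (decay neglected): V·X = Y·Q·(S₀ − S)·θ_c, so V = 0.714 × 1940 × (1370 − 22.9) × 5.41 / 3190 = 3165 m³.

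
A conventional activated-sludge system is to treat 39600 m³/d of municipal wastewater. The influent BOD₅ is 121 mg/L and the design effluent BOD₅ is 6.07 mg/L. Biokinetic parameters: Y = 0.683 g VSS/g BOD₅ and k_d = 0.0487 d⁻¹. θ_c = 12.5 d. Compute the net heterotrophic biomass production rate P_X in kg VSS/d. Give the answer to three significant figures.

P_X ≈ 1930 kg VSS/d

The observed yield is Y_obs = Y/(1 + k_d·θ_c) = 0.683 / (1 + 0.0487 × 12.5) = 0.683 / 1.609 = 0.4246 g VSS per g BOD₅ removed.
Substrate removed = Q·(S₀ − S) = 39600 m³/d × (121 − 6.07) g/m³ = 4.55×10^6 g/d = 4551 kg/d.
So the net sludge growth is P_X = 0.4246 × 4551 = 1932 kg VSS/d.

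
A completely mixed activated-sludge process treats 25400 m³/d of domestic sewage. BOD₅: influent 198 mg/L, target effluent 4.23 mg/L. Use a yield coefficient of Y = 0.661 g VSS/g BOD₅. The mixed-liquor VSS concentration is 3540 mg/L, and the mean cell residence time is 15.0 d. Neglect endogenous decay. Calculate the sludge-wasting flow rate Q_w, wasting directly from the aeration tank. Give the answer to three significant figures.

Q_w ≈ 919 m³/d

Biomass mass balance (decay neglected): V·X = Y·Q·(S₀ − S)·θ_c, so V = 0.661 × 25400 × (198 − 4.23) × 15.0 / 3540 = 13785 m³.
Wasting from the aeration tank: Q_w = V / θ_c = 13785 / 15.0 = 919.0 m³/d.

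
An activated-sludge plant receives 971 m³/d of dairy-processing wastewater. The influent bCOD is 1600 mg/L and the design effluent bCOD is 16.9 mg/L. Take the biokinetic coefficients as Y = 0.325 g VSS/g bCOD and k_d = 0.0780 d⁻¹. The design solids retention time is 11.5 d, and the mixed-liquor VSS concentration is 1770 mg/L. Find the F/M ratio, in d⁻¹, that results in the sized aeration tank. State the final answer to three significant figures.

Steady-state biomass mass balance: V·X·(1 + k_d·θ_c) = Y·Q·(S₀ − S)·θ_c, so V = 0.325 × 971 × (1600 − 16.9) × 11.5 / [1770 × (1 + 0.0780 × 11.5)] = 5.75×10^6 / 3358 = 1711 m³.
Food-to-microorganism ratio F/M = Q S₀ / (V X) = 971 × 1600 / (1711 × 1770) = 0.5130 d⁻¹.

F/M ≈ 0.513 d⁻¹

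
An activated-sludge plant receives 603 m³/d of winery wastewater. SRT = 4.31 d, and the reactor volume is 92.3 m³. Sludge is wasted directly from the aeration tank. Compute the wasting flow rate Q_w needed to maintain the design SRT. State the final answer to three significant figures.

Q_w ≈ 21.4 m³/d

Wasting from the aeration tank: Q_w = V / θ_c = 92.30 / 4.31 = 21.42 m³/d.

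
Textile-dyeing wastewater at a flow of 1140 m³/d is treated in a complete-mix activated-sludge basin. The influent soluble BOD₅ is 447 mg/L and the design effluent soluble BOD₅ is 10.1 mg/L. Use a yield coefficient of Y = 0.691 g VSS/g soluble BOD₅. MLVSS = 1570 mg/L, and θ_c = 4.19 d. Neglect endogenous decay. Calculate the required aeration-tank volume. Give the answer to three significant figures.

V ≈ 919 m³

Biomass mass balance (decay neglected): V·X = Y·Q·(S₀ − S)·θ_c, so V = 0.691 × 1140 × (447 − 10.1) × 4.19 / 1570 = 918.5 m³.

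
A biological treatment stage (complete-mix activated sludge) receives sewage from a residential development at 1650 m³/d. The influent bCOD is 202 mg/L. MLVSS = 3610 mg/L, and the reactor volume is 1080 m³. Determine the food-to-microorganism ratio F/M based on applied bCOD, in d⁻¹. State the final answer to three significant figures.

F/M = Q·S₀ / (V·X) = 1650 × 202 / (1080 × 3610) = 0.08549 g bCOD·(g VSS·d)⁻¹.

F/M ≈ 0.0855 d⁻¹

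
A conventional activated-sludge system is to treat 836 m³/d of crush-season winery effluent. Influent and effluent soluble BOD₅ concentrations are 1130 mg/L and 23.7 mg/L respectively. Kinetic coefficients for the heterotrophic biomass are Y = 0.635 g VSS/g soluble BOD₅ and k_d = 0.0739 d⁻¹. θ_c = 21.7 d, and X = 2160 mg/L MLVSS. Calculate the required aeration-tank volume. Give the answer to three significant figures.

From the SRT design equation V = Y Q (S₀−S) θ_c / [X (1 + k_d θ_c)] = 0.635 × 836 × (1130 − 23.7) × 21.7 / [2160 × (1 + 0.0739 × 21.7)] = 1.27×10^7 / 5624 = 2266 m³.

V ≈ 2270 m³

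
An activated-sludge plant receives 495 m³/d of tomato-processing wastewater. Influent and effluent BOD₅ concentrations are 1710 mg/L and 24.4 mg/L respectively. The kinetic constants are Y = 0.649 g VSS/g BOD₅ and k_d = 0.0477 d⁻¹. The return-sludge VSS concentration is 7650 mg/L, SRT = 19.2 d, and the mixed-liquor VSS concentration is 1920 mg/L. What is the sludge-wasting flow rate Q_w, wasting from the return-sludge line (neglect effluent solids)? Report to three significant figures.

Rearranging the biomass balance for a CMAS with decay, V = Y·Q·ΔS·θ_c / [X·(1+k_d θ_c)] = 0.649 × 495 × (1710 − 24.4) × 19.2 / [1920 × (1 + 0.0477 × 19.2)] = 1.04×10^7 / 3678 = 2826 m³.
Wasting from the return line (neglecting effluent solids): Q_w = V·X / (θ_c·X_r) = 2826 × 1920 / (19.2 × 7650) = 36.95 m³/d.

Q_w ≈ 36.9 m³/d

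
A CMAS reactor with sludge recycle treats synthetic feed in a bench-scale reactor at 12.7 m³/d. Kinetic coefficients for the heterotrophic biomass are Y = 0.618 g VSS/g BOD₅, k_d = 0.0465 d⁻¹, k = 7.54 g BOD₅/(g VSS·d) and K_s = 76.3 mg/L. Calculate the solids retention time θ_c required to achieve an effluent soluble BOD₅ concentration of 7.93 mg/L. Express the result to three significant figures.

θ_c ≈ 2.55 d

From 1/θ_c = Y·k·S/(K_s + S) − k_d: Y·k·S/(K_s+S) = 0.618 × 7.54 × 7.93 / (76.3 + 7.93) = 0.4387 d⁻¹.
Then 1/θ_c = μ − k_d = 0.4387 − 0.0465 = 0.3922 d⁻¹, giving θ_c = 2.550 d.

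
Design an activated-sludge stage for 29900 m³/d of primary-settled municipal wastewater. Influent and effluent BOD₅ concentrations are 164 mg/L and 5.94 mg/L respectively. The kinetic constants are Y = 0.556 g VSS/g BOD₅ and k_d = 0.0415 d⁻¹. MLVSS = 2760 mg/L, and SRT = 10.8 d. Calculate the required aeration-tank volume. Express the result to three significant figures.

V ≈ 7100 m³

Rearranging the biomass balance for a CMAS with decay, V = Y·Q·ΔS·θ_c / [X·(1+k_d θ_c)] = 0.556 × 29900 × (164 − 5.94) × 10.8 / [2760 × (1 + 0.0415 × 10.8)] = 2.84×10^7 / 3997 = 7100 m³.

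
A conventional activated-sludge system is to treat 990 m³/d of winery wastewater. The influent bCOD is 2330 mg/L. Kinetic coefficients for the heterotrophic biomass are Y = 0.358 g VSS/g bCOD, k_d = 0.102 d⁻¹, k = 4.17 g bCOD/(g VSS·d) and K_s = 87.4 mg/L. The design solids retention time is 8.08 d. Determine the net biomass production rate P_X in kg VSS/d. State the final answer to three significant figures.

From the Monod/SRT balance for a CMAS, S = K_s·(1+k_d θ_c)/[θ_c·(Y k − k_d) − 1] = 87.4 × (1 + 0.102 × 8.08) / [8.08 × (0.358 × 4.17 − 0.102) − 1] = 159.4 / 10.24 = 15.57 mg/L.
Correct the yield for decay: Y_obs = Y/(1 + k_d θ_c) = 0.358 / (1 + 0.102 × 8.08) = 0.358 / 1.824 = 0.1963.
Mass of bCOD removed per day: Q(S₀ − S) = 990 × 2314 g/m³ = 2291 kg/d.
So the net sludge growth is P_X = 0.1963 × 2291 = 449.7 kg VSS/d.

P_X ≈ 450 kg VSS/d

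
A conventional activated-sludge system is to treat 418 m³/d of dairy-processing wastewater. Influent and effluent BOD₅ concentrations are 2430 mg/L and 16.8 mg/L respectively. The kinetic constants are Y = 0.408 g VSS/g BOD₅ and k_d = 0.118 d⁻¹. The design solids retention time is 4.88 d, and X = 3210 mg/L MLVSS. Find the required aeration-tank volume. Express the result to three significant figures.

From the SRT design equation V = Y Q (S₀−S) θ_c / [X (1 + k_d θ_c)] = 0.408 × 418 × (2430 − 16.8) × 4.88 / [3210 × (1 + 0.118 × 4.88)] = 2.01×10^6 / 5058 = 397.0 m³.

V ≈ 397 m³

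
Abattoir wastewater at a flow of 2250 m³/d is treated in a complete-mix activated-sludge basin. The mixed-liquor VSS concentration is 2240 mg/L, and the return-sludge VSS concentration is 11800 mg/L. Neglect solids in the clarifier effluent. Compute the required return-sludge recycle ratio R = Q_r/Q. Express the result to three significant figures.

Mass balance around the secondary clarifier (neglecting effluent solids): R = X / (X_r − X) = 2240 / (11800 − 2240) = 0.2343.

R ≈ 0.234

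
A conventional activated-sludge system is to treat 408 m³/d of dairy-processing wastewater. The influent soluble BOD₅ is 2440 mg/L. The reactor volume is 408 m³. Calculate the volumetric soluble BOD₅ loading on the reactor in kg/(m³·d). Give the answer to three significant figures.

L_v = Q S₀ / V = 408 × 2440 × 10⁻³ / 408.0 = 2.440 kg/(m³·d).

L_v ≈ 2.44 kg soluble BOD₅/(m³·d)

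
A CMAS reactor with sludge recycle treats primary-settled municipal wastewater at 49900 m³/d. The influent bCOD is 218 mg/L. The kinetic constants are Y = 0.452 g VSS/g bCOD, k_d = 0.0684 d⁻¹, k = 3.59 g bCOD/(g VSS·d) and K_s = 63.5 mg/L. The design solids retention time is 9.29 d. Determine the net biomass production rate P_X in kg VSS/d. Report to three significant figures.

P_X ≈ 2900 kg VSS/d

From the Monod/SRT balance for a CMAS, S = K_s·(1+k_d θ_c)/[θ_c·(Y k − k_d) − 1] = 63.5 × (1 + 0.0684 × 9.29) / [9.29 × (0.452 × 3.59 − 0.0684) − 1] = 103.9 / 13.44 = 7.727 mg/L.
Y_obs = Y / (1 + k_d θ_c) = 0.452 / (1 + 0.0684 × 9.29) = 0.452 / 1.635 = 0.2764.
Substrate removed = Q·(S₀ − S) = 49900 m³/d × (218 − 7.73) g/m³ = 1.05×10^7 g/d = 10492 kg/d.
Net biomass production P_X = Y_obs × Q·(S₀ − S) = 0.2764 × 10492 = 2900 kg VSS/d.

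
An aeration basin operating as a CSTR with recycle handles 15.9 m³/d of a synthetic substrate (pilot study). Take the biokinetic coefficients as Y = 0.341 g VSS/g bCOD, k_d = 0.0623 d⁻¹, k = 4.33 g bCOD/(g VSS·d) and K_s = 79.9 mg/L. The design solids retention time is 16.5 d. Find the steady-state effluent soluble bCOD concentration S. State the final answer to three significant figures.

S ≈ 7.25 mg/L

Effluent substrate depends only on kinetics and SRT: S = K_s(1 + k_d θ_c) / [θ_c(Yk − k_d) − 1] = 79.9 × (1 + 0.0623 × 16.5) / [16.5 × (0.341 × 4.33 − 0.0623) − 1] = 162.0 / 22.33 = 7.255 mg/L.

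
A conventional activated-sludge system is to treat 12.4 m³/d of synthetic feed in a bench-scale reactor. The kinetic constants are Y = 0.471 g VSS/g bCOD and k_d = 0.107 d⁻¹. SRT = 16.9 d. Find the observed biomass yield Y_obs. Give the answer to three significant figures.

Y_obs = Y / (1 + k_d θ_c) = 0.471 / (1 + 0.107 × 16.9) = 0.471 / 2.808 = 0.1677.

Y_obs ≈ 0.168 g VSS/g bCOD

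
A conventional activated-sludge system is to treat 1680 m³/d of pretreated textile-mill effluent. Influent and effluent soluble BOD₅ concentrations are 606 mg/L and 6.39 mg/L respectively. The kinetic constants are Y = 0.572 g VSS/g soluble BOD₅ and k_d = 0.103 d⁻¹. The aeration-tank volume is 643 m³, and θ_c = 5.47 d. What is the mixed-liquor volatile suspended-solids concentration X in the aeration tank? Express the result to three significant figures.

Solving the biomass balance for X: X = Y Q (S₀−S) θ_c / [V (1+k_d θ_c)] = 0.572 × 1680 × (606 − 6.39) × 5.47 / [643 × (1 + 0.103 × 5.47)] = 3135 mg/L.

X ≈ 3140 mg/L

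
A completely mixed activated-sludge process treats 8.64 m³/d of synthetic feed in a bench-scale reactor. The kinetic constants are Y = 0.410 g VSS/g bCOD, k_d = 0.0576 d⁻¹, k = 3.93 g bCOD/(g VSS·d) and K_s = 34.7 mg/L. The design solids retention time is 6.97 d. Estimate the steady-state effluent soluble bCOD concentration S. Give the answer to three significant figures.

From the Monod/SRT balance for a CMAS, S = K_s·(1+k_d θ_c)/[θ_c·(Y k − k_d) − 1] = 34.7 × (1 + 0.0576 × 6.97) / [6.97 × (0.410 × 3.93 − 0.0576) − 1] = 48.63 / 9.829 = 4.948 mg/L.

S ≈ 4.95 mg/L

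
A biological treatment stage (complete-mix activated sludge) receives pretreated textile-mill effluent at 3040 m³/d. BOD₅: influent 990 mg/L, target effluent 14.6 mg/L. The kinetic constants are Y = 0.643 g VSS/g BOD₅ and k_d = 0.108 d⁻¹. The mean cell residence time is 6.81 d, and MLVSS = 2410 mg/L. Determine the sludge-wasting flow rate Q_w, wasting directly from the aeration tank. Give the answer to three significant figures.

From the SRT design equation V = Y Q (S₀−S) θ_c / [X (1 + k_d θ_c)] = 0.643 × 3040 × (990 − 14.6) × 6.81 / [2410 × (1 + 0.108 × 6.81)] = 1.3×10^7 / 4183 = 3104 m³.
For wasting at MLVSS concentration, Q_w = V/θ_c = 3104/6.81 = 455.9 m³/d.

Q_w ≈ 456 m³/d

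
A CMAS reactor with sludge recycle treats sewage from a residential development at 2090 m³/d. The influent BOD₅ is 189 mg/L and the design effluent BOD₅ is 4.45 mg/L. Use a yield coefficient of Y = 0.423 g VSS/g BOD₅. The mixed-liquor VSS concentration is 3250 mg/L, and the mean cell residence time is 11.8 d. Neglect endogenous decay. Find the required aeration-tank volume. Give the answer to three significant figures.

V ≈ 592 m³

Biomass mass balance (decay neglected): V·X = Y·Q·(S₀ − S)·θ_c, so V = 0.423 × 2090 × (189 − 4.45) × 11.8 / 3250 = 592.4 m³.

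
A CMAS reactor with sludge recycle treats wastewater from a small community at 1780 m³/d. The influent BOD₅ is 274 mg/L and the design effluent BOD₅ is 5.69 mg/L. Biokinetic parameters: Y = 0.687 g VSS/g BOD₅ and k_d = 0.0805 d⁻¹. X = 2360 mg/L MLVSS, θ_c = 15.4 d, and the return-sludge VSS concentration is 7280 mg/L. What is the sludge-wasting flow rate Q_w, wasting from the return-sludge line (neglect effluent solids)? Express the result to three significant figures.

Steady-state biomass mass balance: V·X·(1 + k_d·θ_c) = Y·Q·(S₀ − S)·θ_c, so V = 0.687 × 1780 × (274 − 5.69) × 15.4 / [2360 × (1 + 0.0805 × 15.4)] = 5.05×10^6 / 5286 = 955.9 m³.
Q_w = (V·X)/(θ_c X_r) = 955.9 × 2360 / (15.4 × 7280) = 20.12 m³/d.

Q_w ≈ 20.1 m³/d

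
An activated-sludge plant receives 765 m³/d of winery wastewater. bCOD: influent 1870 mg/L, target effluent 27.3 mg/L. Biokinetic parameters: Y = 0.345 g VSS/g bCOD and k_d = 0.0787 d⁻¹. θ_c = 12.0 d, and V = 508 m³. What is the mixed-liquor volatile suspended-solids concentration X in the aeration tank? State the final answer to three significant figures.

X ≈ 5910 mg/L

X = Y·Q·ΔS·θ_c / [V·(1 + k_d θ_c)] = 0.345 × 765 × (1870 − 27.3) × 12.0 / [508 × (1 + 0.0787 × 12.0)] = 5908 mg/L.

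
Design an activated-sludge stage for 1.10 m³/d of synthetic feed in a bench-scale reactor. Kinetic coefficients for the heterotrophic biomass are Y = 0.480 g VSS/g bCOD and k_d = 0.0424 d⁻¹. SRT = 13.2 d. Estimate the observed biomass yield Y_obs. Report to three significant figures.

Y_obs ≈ 0.308 g VSS/g bCOD

The observed yield is Y_obs = Y/(1 + k_d·θ_c) = 0.480 / (1 + 0.0424 × 13.2) = 0.480 / 1.560 = 0.3078 g VSS per g bCOD removed.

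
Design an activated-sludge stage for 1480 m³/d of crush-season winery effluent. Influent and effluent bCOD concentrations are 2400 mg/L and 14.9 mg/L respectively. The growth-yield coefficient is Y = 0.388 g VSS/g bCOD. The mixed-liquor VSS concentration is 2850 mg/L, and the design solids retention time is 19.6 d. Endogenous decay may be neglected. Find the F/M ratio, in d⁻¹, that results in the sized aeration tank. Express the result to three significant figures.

Biomass mass balance (decay neglected): V·X = Y·Q·(S₀ − S)·θ_c, so V = 0.388 × 1480 × (2400 − 14.9) × 19.6 / 2850 = 9419 m³.
F/M = applied load / biomass = Q·S₀/(V·X) = 1480 × 2400 / (9419 × 2850) = 0.1323 d⁻¹.

F/M ≈ 0.132 d⁻¹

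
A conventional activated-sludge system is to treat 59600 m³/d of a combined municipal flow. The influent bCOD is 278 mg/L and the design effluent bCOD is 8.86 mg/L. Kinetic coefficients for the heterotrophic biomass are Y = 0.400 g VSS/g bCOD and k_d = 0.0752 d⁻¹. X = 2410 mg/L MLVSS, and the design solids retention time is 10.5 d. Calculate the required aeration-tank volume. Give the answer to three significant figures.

V ≈ 15600 m³

From the SRT design equation V = Y Q (S₀−S) θ_c / [X (1 + k_d θ_c)] = 0.400 × 59600 × (278 − 8.86) × 10.5 / [2410 × (1 + 0.0752 × 10.5)] = 6.74×10^7 / 4313 = 15621 m³.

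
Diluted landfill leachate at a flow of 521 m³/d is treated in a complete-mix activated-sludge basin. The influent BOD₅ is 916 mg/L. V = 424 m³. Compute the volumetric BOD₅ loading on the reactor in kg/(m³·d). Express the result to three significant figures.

L_v = Q S₀ / V = 521 × 916 × 10⁻³ / 424.0 = 1.126 kg/(m³·d).

L_v ≈ 1.13 kg BOD₅/(m³·d)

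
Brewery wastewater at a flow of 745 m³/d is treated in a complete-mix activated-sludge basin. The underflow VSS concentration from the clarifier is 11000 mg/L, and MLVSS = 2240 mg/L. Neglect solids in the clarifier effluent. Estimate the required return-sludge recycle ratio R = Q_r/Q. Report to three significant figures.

Solids balance on the clarifier gives (1+R)X = R·X_r, so R = X/(X_r − X) = 2240 / (11000 − 2240) = 0.2557.

R ≈ 0.256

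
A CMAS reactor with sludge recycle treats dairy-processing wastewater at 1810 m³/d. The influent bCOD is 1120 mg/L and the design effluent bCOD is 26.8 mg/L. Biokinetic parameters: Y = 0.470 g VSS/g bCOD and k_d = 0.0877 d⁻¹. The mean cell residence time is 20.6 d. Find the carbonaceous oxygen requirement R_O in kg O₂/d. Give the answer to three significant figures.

The observed yield is Y_obs = Y/(1 + k_d·θ_c) = 0.470 / (1 + 0.0877 × 20.6) = 0.470 / 2.807 = 0.1675 g VSS per g bCOD removed.
Substrate removed = Q·(S₀ − S) = 1810 m³/d × (1120 − 26.8) g/m³ = 1.98×10^6 g/d = 1979 kg/d.
Biomass synthesised: P_X = Y_obs × 1979 = 331.4 kg VSS/d.
R_O = Q·(S₀ − S) − 1.42·P_X = 1979 − 1.42 × 331.4 = 1508 kg O₂/d.

R_O ≈ 1510 kg O₂/d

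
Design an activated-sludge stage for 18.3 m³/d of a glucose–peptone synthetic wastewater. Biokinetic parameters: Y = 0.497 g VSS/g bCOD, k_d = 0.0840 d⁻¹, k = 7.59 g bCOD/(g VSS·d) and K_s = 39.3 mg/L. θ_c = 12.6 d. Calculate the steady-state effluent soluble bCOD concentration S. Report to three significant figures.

Effluent substrate depends only on kinetics and SRT: S = K_s(1 + k_d θ_c) / [θ_c(Yk − k_d) − 1] = 39.3 × (1 + 0.0840 × 12.6) / [12.6 × (0.497 × 7.59 − 0.0840) − 1] = 80.90 / 45.47 = 1.779 mg/L.

S ≈ 1.78 mg/L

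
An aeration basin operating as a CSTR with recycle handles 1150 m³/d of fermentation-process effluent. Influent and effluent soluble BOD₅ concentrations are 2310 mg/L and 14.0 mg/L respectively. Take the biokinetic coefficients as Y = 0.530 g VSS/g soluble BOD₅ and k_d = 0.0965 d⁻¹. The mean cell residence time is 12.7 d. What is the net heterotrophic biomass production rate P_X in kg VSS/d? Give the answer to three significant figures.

The observed yield is Y_obs = Y/(1 + k_d·θ_c) = 0.530 / (1 + 0.0965 × 12.7) = 0.530 / 2.226 = 0.2381 g VSS per g soluble BOD₅ removed.
ΔS = 2310 − 14.0 = 2296 mg/L, so the substrate removal rate is 1150 × 2296/1000 = 2640 kg soluble BOD₅/d.
Net biomass production P_X = Y_obs × Q·(S₀ − S) = 0.2381 × 2640 = 628.8 kg VSS/d.

P_X ≈ 629 kg VSS/d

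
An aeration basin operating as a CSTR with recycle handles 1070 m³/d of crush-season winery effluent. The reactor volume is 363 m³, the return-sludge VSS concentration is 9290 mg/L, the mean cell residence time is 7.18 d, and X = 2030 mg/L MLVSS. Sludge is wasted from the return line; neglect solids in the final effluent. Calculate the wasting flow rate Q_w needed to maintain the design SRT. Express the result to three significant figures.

Q_w ≈ 11.0 m³/d

Wasting from the return line (neglecting effluent solids): Q_w = V·X / (θ_c·X_r) = 363.0 × 2030 / (7.18 × 9290) = 11.05 m³/d.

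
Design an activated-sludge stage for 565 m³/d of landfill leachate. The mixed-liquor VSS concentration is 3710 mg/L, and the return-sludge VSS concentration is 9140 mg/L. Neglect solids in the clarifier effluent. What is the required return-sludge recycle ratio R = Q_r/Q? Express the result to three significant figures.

R ≈ 0.683

Solids balance on the clarifier gives (1+R)X = R·X_r, so R = X/(X_r − X) = 3710 / (9140 − 3710) = 0.6832.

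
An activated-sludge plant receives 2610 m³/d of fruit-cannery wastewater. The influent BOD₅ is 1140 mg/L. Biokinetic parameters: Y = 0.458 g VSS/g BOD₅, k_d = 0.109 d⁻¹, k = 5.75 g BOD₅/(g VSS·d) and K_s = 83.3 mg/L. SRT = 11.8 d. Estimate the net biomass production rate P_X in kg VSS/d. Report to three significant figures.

Effluent substrate depends only on kinetics and SRT: S = K_s(1 + k_d θ_c) / [θ_c(Yk − k_d) − 1] = 83.3 × (1 + 0.109 × 11.8) / [11.8 × (0.458 × 5.75 − 0.109) − 1] = 190.4 / 28.79 = 6.615 mg/L.
Observed yield with endogenous decay: Y_obs = Y / (1 + k_d·θ_c) = 0.458 / (1 + 0.109 × 11.8) = 0.458 / 2.286 = 0.2003 g VSS/g BOD₅.
Mass of BOD₅ removed per day: Q(S₀ − S) = 2610 × 1133 g/m³ = 2958 kg/d.
Net biomass production P_X = Y_obs × Q·(S₀ − S) = 0.2003 × 2958 = 592.6 kg VSS/d.

P_X ≈ 593 kg VSS/d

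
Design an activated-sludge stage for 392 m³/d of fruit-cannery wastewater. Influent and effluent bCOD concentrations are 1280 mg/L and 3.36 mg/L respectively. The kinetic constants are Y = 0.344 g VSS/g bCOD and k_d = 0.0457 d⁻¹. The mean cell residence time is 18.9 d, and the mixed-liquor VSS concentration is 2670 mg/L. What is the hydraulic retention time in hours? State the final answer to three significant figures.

τ ≈ 40.0 h

Rearranging the biomass balance for a CMAS with decay, V = Y·Q·ΔS·θ_c / [X·(1+k_d θ_c)] = 0.344 × 392 × (1280 − 3.36) × 18.9 / [2670 × (1 + 0.0457 × 18.9)] = 3.25×10^6 / 4976 = 653.9 m³.
Hydraulic retention time τ = V/Q = 653.9 / 392 = 1.668 d = 40.03 h.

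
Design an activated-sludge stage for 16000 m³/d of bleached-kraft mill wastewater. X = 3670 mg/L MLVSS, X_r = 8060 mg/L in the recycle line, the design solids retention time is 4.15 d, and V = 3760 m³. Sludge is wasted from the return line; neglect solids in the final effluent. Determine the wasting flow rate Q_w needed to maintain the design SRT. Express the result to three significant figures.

Q_w ≈ 413 m³/d

Wasting from the return line (neglecting effluent solids): Q_w = V·X / (θ_c·X_r) = 3760 × 3670 / (4.15 × 8060) = 412.5 m³/d.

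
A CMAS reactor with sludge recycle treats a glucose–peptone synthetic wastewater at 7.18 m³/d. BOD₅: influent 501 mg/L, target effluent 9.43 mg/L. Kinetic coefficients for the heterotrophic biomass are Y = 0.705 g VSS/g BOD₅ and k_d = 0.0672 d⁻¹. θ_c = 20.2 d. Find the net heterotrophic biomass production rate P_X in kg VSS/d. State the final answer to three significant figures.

Correct the yield for decay: Y_obs = Y/(1 + k_d θ_c) = 0.705 / (1 + 0.0672 × 20.2) = 0.705 / 2.357 = 0.2991.
Q·(S₀ − S) = 7.18 × (501 − 9.43) × 10⁻³ = 3.529 kg/d removed.
Net biomass production P_X = Y_obs × Q·(S₀ − S) = 0.2991 × 3.529 = 1.056 kg VSS/d.

P_X ≈ 1.06 kg VSS/d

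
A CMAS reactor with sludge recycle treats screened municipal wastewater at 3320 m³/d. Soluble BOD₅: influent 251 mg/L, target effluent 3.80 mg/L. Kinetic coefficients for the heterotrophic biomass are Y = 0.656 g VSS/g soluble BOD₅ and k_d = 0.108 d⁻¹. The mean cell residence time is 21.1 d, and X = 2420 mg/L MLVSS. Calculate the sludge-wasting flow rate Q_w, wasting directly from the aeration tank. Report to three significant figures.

Steady-state biomass mass balance: V·X·(1 + k_d·θ_c) = Y·Q·(S₀ − S)·θ_c, so V = 0.656 × 3320 × (251 − 3.80) × 21.1 / [2420 × (1 + 0.108 × 21.1)] = 1.14×10^7 / 7935 = 1432 m³.
With mixed-liquor wasting, θ_c = V/Q_w, so Q_w = V/θ_c = 1432/21.1 = 67.85 m³/d.

Q_w ≈ 67.9 m³/d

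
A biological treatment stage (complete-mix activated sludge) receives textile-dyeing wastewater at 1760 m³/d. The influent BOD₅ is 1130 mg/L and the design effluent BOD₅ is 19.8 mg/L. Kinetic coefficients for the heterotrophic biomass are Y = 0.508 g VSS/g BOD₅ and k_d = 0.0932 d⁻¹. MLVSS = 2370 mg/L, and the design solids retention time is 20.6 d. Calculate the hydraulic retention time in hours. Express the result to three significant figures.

τ ≈ 40.3 h

Rearranging the biomass balance for a CMAS with decay, V = Y·Q·ΔS·θ_c / [X·(1+k_d θ_c)] = 0.508 × 1760 × (1130 − 19.8) × 20.6 / [2370 × (1 + 0.0932 × 20.6)] = 2.04×10^7 / 6920 = 2955 m³.
τ = V/Q = 2955/1760 = 1.679 d, or 40.29 h.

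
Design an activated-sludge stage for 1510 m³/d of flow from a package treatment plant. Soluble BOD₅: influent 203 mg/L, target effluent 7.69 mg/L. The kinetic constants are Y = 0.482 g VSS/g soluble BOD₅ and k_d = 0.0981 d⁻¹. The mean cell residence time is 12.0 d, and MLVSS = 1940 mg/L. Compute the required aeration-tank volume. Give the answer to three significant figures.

V ≈ 404 m³

Rearranging the biomass balance for a CMAS with decay, V = Y·Q·ΔS·θ_c / [X·(1+k_d θ_c)] = 0.482 × 1510 × (203 − 7.69) × 12.0 / [1940 × (1 + 0.0981 × 12.0)] = 1.71×10^6 / 4224 = 403.9 m³.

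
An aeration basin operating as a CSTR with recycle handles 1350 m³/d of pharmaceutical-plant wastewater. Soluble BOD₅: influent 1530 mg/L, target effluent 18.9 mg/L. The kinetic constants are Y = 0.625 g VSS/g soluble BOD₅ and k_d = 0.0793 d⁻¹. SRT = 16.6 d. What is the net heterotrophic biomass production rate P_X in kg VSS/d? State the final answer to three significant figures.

The observed yield is Y_obs = Y/(1 + k_d·θ_c) = 0.625 / (1 + 0.0793 × 16.6) = 0.625 / 2.316 = 0.2698 g VSS per g soluble BOD₅ removed.
Q·(S₀ − S) = 1350 × (1530 − 18.9) × 10⁻³ = 2040 kg/d removed.
Biomass produced: P_X = Y_obs·Q·ΔS = 0.2698 × 2040 ≈ 550.4 kg VSS/d.

P_X ≈ 550 kg VSS/d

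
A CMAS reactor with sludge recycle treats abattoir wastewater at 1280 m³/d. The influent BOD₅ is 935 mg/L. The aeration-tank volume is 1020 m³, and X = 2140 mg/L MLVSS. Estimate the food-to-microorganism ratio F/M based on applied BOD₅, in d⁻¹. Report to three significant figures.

F/M ≈ 0.548 d⁻¹

F/M = applied load / biomass = Q·S₀/(V·X) = 1280 × 935 / (1020 × 2140) = 0.5483 d⁻¹.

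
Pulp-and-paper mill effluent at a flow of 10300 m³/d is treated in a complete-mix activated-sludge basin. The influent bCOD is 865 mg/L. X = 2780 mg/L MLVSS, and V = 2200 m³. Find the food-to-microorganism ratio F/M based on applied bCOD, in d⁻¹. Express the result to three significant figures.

Food-to-microorganism ratio F/M = Q S₀ / (V X) = 10300 × 865 / (2200 × 2780) = 1.457 d⁻¹.

F/M ≈ 1.46 d⁻¹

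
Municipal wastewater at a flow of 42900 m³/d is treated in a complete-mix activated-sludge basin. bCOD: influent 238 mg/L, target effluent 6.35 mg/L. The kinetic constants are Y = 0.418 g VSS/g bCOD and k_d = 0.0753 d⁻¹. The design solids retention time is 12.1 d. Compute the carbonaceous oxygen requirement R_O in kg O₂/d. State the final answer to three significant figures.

Observed yield with endogenous decay: Y_obs = Y / (1 + k_d·θ_c) = 0.418 / (1 + 0.0753 × 12.1) = 0.418 / 1.911 = 0.2187 g VSS/g bCOD.
ΔS = 238 − 6.35 = 231.7 mg/L, so the substrate removal rate is 42900 × 231.7/1000 = 9938 kg bCOD/d.
Biomass synthesised: P_X = Y_obs × 9938 = 2174 kg VSS/d.
R_O = Q·ΔS − 1.42 P_X = 9938 − 3086 = 6851 kg O₂/d.

R_O ≈ 6850 kg O₂/d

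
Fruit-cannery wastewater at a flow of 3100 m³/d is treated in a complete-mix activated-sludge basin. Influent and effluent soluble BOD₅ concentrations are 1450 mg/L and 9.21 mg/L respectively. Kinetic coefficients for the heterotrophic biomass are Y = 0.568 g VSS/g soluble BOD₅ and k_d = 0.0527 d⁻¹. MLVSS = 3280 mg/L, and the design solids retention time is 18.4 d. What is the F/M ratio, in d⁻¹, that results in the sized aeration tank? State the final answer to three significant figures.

Steady-state biomass mass balance: V·X·(1 + k_d·θ_c) = Y·Q·(S₀ − S)·θ_c, so V = 0.568 × 3100 × (1450 − 9.21) × 18.4 / [3280 × (1 + 0.0527 × 18.4)] = 4.67×10^7 / 6461 = 7225 m³.
F/M = Q·S₀ / (V·X) = 3100 × 1450 / (7225 × 3280) = 0.1897 g soluble BOD₅·(g VSS·d)⁻¹.

F/M ≈ 0.190 d⁻¹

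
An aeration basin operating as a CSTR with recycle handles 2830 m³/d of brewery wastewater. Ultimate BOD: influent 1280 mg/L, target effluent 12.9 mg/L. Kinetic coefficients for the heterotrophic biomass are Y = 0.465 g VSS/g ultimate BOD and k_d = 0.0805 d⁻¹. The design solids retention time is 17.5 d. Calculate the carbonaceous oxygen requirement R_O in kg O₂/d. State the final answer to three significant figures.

Correct the yield for decay: Y_obs = Y/(1 + k_d θ_c) = 0.465 / (1 + 0.0805 × 17.5) = 0.465 / 2.409 = 0.1930.
Mass of ultimate BOD removed per day: Q(S₀ − S) = 2830 × 1267 g/m³ = 3586 kg/d.
Biomass synthesised: P_X = Y_obs × 3586 = 692.2 kg VSS/d.
R_O = Q·(S₀ − S) − 1.42·P_X = 3586 − 1.42 × 692.2 = 2603 kg O₂/d.

R_O ≈ 2600 kg O₂/d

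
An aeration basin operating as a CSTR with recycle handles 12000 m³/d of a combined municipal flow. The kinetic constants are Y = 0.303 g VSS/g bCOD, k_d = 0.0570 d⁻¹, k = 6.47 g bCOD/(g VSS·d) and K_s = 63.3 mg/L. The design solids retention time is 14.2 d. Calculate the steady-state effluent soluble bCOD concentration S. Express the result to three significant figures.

From the Monod/SRT balance for a CMAS, S = K_s·(1+k_d θ_c)/[θ_c·(Y k − k_d) − 1] = 63.3 × (1 + 0.0570 × 14.2) / [14.2 × (0.303 × 6.47 − 0.0570) − 1] = 114.5 / 26.03 = 4.400 mg/L.

S ≈ 4.40 mg/L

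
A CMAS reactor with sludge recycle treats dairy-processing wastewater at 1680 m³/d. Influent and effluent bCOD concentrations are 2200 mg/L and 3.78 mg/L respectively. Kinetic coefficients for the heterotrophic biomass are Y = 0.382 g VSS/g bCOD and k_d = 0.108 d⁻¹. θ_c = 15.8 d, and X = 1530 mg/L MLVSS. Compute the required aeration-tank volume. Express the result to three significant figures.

Steady-state biomass mass balance: V·X·(1 + k_d·θ_c) = Y·Q·(S₀ − S)·θ_c, so V = 0.382 × 1680 × (2200 − 3.78) × 15.8 / [1530 × (1 + 0.108 × 15.8)] = 2.23×10^7 / 4141 = 5378 m³.

V ≈ 5380 m³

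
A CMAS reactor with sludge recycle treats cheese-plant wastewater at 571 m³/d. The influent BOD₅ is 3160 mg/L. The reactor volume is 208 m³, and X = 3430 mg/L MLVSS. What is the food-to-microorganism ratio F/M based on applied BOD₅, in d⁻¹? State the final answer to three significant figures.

F/M = applied load / biomass = Q·S₀/(V·X) = 571 × 3160 / (208.0 × 3430) = 2.529 d⁻¹.

F/M ≈ 2.53 d⁻¹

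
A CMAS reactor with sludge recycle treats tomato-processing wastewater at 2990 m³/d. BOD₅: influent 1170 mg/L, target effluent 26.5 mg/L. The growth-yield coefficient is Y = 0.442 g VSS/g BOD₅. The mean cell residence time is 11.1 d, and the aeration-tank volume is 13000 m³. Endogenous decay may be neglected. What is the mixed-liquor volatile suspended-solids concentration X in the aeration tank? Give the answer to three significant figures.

X ≈ 1290 mg/L

Without decay, X = Y Q (S₀−S) θ_c / V = 0.442 × 2990 × (1170 − 26.5) × 11.1 / 13000 = 1290 mg/L.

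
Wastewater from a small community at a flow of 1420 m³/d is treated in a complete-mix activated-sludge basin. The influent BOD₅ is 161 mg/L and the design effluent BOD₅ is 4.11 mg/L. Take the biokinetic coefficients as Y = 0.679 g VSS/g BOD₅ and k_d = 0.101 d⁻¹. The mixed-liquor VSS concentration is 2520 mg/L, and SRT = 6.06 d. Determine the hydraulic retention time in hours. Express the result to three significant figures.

τ ≈ 3.81 h

Steady-state biomass mass balance: V·X·(1 + k_d·θ_c) = Y·Q·(S₀ − S)·θ_c, so V = 0.679 × 1420 × (161 − 4.11) × 6.06 / [2520 × (1 + 0.101 × 6.06)] = 9.17×10^5 / 4062 = 225.7 m³.
τ = V/Q = 225.7/1420 = 0.1589 d, or 3.814 h.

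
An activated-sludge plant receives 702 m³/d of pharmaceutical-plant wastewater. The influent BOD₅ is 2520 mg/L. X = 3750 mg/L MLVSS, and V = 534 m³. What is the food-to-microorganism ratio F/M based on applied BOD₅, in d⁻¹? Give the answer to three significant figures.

F/M = applied load / biomass = Q·S₀/(V·X) = 702 × 2520 / (534.0 × 3750) = 0.8834 d⁻¹.

F/M ≈ 0.883 d⁻¹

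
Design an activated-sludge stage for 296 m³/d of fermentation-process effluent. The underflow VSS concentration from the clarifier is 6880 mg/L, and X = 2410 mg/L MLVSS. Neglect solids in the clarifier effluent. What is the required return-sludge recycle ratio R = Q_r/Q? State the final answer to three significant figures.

Mass balance around the secondary clarifier (neglecting effluent solids): R = X / (X_r − X) = 2410 / (6880 − 2410) = 0.5391.

R ≈ 0.539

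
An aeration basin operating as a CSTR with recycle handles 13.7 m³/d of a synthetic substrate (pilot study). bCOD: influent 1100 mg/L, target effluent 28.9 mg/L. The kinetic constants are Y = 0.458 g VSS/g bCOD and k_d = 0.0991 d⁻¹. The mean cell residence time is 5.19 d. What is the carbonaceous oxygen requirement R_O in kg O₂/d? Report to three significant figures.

R_O ≈ 8.37 kg O₂/d

Correct the yield for decay: Y_obs = Y/(1 + k_d θ_c) = 0.458 / (1 + 0.0991 × 5.19) = 0.458 / 1.514 = 0.3024.
ΔS = 1100 − 28.9 = 1071 mg/L, so the substrate removal rate is 13.7 × 1071/1000 = 14.67 kg bCOD/d.
Net sludge production P_X = 0.3024 × 14.67 = 4.438 kg VSS/d.
R_O = Q·(S₀ − S) − 1.42·P_X = 14.67 − 1.42 × 4.438 = 8.372 kg O₂/d.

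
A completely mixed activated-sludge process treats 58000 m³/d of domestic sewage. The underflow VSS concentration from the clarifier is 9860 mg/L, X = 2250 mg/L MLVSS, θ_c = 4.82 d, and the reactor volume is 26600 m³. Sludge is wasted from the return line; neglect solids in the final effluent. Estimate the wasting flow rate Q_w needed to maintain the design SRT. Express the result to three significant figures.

Q_w ≈ 1260 m³/d

θ_c = V·X/(Q_w·X_r) when wasting from the recycle, so Q_w = V·X/(θ_c·X_r) = 26600 × 2250 / (4.82 × 9860) = 1259 m³/d.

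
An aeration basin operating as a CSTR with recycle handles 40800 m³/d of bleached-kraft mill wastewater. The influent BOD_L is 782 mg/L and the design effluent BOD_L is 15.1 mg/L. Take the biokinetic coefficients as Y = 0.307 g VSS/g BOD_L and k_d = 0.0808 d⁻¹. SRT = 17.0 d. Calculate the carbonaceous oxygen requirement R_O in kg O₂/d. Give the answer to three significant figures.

The observed yield is Y_obs = Y/(1 + k_d·θ_c) = 0.307 / (1 + 0.0808 × 17.0) = 0.307 / 2.374 = 0.1293 g VSS per g BOD_L removed.
ΔS = 782 − 15.1 = 766.9 mg/L, so the substrate removal rate is 40800 × 766.9/1000 = 31290 kg BOD_L/d.
P_X = Y_obs·Q·(S₀ − S) = 0.1293 × 31290 = 4047 kg VSS/d.
R_O = Q·ΔS − 1.42 P_X = 31290 − 5747 = 25543 kg O₂/d.

R_O ≈ 25500 kg O₂/d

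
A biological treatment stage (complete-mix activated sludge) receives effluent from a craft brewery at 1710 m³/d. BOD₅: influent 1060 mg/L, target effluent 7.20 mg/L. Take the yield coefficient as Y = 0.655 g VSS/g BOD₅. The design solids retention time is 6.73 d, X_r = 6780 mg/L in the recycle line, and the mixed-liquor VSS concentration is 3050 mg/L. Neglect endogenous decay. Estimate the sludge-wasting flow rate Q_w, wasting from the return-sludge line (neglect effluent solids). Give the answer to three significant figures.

Q_w ≈ 174 m³/d

With k_d = 0 the design equation reduces to V = Y Q (S₀−S) θ_c / X = 0.655 × 1710 × (1060 − 7.20) × 6.73 / 3050 = 2602 m³.
Wasting from the return line (neglecting effluent solids): Q_w = V·X / (θ_c·X_r) = 2602 × 3050 / (6.73 × 6780) = 173.9 m³/d.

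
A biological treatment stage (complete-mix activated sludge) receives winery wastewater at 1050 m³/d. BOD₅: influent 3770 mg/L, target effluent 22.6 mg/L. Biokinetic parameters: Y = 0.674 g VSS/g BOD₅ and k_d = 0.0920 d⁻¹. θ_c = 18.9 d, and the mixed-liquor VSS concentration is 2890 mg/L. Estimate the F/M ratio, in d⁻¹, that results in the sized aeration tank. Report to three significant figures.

F/M ≈ 0.216 d⁻¹

Steady-state biomass mass balance: V·X·(1 + k_d·θ_c) = Y·Q·(S₀ − S)·θ_c, so V = 0.674 × 1050 × (3770 − 22.6) × 18.9 / [2890 × (1 + 0.0920 × 18.9)] = 5.01×10^7 / 7915 = 6333 m³.
F/M = Q·S₀ / (V·X) = 1050 × 3770 / (6333 × 2890) = 0.2163 g BOD₅·(g VSS·d)⁻¹.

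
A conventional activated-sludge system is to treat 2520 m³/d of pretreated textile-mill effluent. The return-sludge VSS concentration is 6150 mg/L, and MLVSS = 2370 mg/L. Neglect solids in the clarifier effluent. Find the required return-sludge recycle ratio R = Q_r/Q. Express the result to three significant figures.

R ≈ 0.627

R = Q_r/Q = X/(X_r − X) = 2370 / (6150 − 2370) = 0.6270.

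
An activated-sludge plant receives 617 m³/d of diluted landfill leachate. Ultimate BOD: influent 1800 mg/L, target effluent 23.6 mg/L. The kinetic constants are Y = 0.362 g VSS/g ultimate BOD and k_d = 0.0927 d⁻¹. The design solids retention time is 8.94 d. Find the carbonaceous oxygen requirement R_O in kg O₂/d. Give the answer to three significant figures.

The observed yield is Y_obs = Y/(1 + k_d·θ_c) = 0.362 / (1 + 0.0927 × 8.94) = 0.362 / 1.829 = 0.1980 g VSS per g ultimate BOD removed.
Mass of ultimate BOD removed per day: Q(S₀ − S) = 617 × 1776 g/m³ = 1096 kg/d.
P_X = Y_obs·Q·(S₀ − S) = 0.1980 × 1096 = 217.0 kg VSS/d.
R_O = Q·(S₀ − S) − 1.42·P_X = 1096 − 1.42 × 217.0 = 788.0 kg O₂/d.

R_O ≈ 788 kg O₂/d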